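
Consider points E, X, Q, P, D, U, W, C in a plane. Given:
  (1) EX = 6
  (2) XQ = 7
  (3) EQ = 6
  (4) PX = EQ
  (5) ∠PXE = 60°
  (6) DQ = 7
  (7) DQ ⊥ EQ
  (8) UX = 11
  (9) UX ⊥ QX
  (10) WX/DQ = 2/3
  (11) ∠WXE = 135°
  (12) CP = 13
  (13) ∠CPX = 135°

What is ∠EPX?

From the given relations: PX = EQ = 6.
Step 1: By the law of cosines on triangle PXE: PE² = 6² + 6² − 2·6·6·cos(60°) = 36, so PE = 6.
Step 2: By the inverse law of cosines on triangle EPX: cos(∠EPX) = (6² + 6² − 6²) / (2·6·6) = 36/72 = 0.5, so ∠EPX = 60°.

Therefore, the measure of angle ∠EPX = 60°.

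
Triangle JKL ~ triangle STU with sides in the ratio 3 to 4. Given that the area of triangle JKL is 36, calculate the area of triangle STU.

For similar figures, the area ratio equals the square of the side ratio.
Side ratio (JKL to STU) = 3:4, so area ratio = 3^2:4^2 = 9:16.
If the area of JKL is 36, then the area of STU = 36 * (16/9) = 64.

64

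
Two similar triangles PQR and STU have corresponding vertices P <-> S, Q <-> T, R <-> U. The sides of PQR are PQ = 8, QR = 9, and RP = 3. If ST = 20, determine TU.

k = 20/8 = 5/2. TU = 5/2 * 9 = 45/2.

45/2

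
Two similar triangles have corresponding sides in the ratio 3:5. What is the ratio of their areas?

Area scales with the square of linear dimensions. If every length is multiplied by 3/5, then the area is multiplied by (3/5)^2 = 9/25.
The area ratio is 9:25.

9:25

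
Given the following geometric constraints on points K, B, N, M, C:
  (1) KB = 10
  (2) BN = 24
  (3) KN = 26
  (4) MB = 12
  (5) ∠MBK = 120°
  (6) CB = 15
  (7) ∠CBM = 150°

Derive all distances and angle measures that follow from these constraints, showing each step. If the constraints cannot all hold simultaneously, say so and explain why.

The constraints are consistent.

Step 1: From KB = 10, BM = 12, and ∠KBM = 120°, by the law of cosines:
  KM² = KB² + BM² - 2·KB·BM·cos(120°) = 100 + 144 + 120 = 364
  KM = 2·√91

Step 2: From MB = 12, BC = 15, and ∠MBC = 150°, by the law of cosines:
  MC² = MB² + BC² - 2·MB·BC·cos(150°) = 144 + 225 + 311.8 = 680.8
  MC ≈ 26.09

Step 3: From KB = 10, KN = 26, BN = 24, by the inverse law of cosines:
  cos(∠BKN) = (KB² + KN² - BN²) / (2·KB·KN)
  ∠BKN = 67.38°

Step 4: From BK = 10, BN = 24, KN = 26, by the inverse law of cosines:
  cos(∠KBN) = (BK² + BN² - KN²) / (2·BK·BN)
  ∠KBN = 90°

Step 5: From NB = 24, NK = 26, BK = 10, by the inverse law of cosines:
  cos(∠BNK) = (NB² + NK² - BK²) / (2·NB·NK)
  ∠BNK = 22.62°

Step 6: From KB = 10, KM = 2·√91, BM = 12, by the inverse law of cosines:
  cos(∠BKM) = (KB² + KM² - BM²) / (2·KB·KM)
  ∠BKM = 33°

Step 7: From MB = 12, MC = 26.09, BC = 15, by the inverse law of cosines:
  cos(∠BMC) = (MB² + MC² - BC²) / (2·MB·MC)
  ∠BMC = 16.71°

Step 8: From MB = 12, MK = 2·√91, BK = 10, by the inverse law of cosines:
  cos(∠BMK) = (MB² + MK² - BK²) / (2·MB·MK)
  ∠BMK = 27°

Step 9: From CB = 15, CM = 26.09, BM = 12, by the inverse law of cosines:
  cos(∠BCM) = (CB² + CM² - BM²) / (2·CB·CM)
  ∠BCM = 13.29°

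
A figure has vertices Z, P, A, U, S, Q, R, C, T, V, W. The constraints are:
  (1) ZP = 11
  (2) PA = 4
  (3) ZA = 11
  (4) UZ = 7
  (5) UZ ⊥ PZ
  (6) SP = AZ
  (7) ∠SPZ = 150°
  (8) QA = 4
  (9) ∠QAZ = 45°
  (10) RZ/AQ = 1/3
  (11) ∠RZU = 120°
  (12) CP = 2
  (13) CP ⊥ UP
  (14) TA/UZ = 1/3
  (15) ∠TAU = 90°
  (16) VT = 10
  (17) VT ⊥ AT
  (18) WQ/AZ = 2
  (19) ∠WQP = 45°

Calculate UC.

Step 1: By the law of cosines on triangle UZP: UP² = 7² + 11² − 2·7·11·cos(90°) = 170, so UP = √170.
Step 2: By the law of cosines on triangle UPC: UC² = √170² + 2² − 2·√170·2·cos(90°) = 174, so UC = √174.

Therefore, the length of UC = √174.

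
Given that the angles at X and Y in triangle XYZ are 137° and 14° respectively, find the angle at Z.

The interior angles sum to 180°: angle Z = 180 - 137 - 14 = 29°.
The triangle is obtuse (angles 137°, 14°, 29°).

29 degrees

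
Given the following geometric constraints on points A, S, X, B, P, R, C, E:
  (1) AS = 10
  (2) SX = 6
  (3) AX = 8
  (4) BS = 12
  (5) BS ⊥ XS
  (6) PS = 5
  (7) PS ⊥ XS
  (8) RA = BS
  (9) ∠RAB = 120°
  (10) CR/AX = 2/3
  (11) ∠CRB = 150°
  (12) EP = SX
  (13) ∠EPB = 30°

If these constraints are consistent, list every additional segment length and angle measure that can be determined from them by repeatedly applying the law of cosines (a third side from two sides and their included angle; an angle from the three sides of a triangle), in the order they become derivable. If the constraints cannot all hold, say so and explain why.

The constraints are consistent. Derivable facts, in order:
After 1 step:
- XB = 6·√5
- XP = √61
- ∠ASX = 53.13°
- ∠AXS = 90°
- ∠SAX = 36.87°
After 2 steps:
- ∠BXS = 63.43°
- ∠PXS = 39.81°
- ∠SBX = 26.57°
- ∠SPX = 50.19°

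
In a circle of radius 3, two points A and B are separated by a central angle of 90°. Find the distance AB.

Drop a perpendicular from the center to the chord, bisecting both the chord and the central angle.
Each half-chord = r sin(θ/2) = 3 sin(45°).
The full chord = 2 × 3 × sin(45°) = 3*sqrt(2).

3*sqrt(2)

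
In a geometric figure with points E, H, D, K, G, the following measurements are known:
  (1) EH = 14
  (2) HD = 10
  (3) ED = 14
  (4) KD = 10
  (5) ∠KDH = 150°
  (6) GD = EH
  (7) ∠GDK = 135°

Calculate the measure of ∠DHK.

Step 1: By the law of cosines on triangle HDK: HK² = 10² + 10² − 2·10·10·cos(150°) = 373.21, so HK ≈ 19.32.
Step 2: By the inverse law of cosines on triangle DHK: cos(∠DHK) = (10² + 19.32² − 10²) / (2·10·19.32) = 373.21/386.37 = 0.9659, so ∠DHK = 15°.

Therefore, the measure of angle ∠DHK = 15°.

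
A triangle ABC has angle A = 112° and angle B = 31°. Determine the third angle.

angle C = 180 - 112 - 31 = 37 degrees.

37 degrees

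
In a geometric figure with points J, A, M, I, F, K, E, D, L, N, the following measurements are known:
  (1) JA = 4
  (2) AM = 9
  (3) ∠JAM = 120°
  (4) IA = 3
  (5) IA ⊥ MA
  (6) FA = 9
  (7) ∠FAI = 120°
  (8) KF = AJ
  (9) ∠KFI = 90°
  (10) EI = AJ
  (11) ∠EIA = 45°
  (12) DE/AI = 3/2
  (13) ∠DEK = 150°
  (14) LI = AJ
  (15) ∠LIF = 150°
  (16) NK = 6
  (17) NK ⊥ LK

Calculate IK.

From the given relations: KF = AJ = 4.
Step 1: By the law of cosines on triangle FAI: FI² = 9² + 3² − 2·9·3·cos(120°) = 117, so FI = 3·√13.
Step 2: By the law of cosines on triangle IFK: IK² = (3·√13)² + 4² − 2·3·√13·4·cos(90°) = 133, so IK = √133.

Therefore, the length of IK = √133.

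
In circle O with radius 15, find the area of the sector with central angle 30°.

Sector area = π(15²)(1/12) = 75*pi/4

75*pi/4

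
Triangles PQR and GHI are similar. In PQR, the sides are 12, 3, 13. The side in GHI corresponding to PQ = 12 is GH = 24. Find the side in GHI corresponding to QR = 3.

Similar triangles have proportional sides. Setting up the proportion:
GH / PQ = HI / QR
24 / 12 = HI / 3
HI = 3 * 24 / 12 = 6.

6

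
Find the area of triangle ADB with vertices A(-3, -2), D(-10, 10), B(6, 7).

The Shoelace formula computes the area from vertex coordinates by summing cross products.
For vertices (-3,-2), (-10,10), (6,7):
Signed sum = -3*10 - -10*-2 + -10*7 - 6*10 + 6*-2 - -3*7
= -50 + -130 + 9 = -171
Area = (1/2)|-171| = 171/2.

171/2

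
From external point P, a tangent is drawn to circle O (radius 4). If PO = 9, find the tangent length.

Let T be the point of tangency. Then OT ⊥ PT (radius ⊥ tangent).
In right triangle OTP: OP² = OT² + PT²
9² = 4² + PT²
PT² = 65, PT = sqrt(65)

sqrt(65)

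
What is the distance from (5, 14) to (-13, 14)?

The horizontal distance is |-13 - 5| = 18 and the vertical distance is |14 - 14| = 0.
By the Pythagorean theorem, d = sqrt(18^2 + 0^2) = sqrt(324) = 18.

18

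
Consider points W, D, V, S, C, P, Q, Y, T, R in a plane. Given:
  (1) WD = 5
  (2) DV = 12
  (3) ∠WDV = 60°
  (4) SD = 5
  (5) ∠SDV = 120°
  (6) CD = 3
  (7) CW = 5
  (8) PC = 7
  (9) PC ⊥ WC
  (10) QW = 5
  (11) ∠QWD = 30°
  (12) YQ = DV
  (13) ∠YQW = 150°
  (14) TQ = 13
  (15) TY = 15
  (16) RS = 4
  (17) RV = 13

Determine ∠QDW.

Step 1: By the law of cosines on triangle DWQ: DQ² = 5² + 5² − 2·5·5·cos(30°) = 6.7, so DQ ≈ 2.59.
Step 2: By the inverse law of cosines on triangle QDW: cos(∠QDW) = (2.59² + 5² − 5²) / (2·2.59·5) = 6.7/25.88 = 0.2588, so ∠QDW = 75°.

Therefore, the measure of angle ∠QDW = 75°.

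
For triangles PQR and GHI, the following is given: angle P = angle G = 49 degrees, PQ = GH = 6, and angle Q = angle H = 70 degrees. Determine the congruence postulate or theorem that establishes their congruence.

Consider the given information: angle P = angle G = 49 degrees, PQ = GH = 6, and angle Q = angle H = 70 degrees
This is not SSS or SAS: SSS requires all three pairs of sides, but we don't have that. SAS requires two sides and the included angle between them.
The correct criterion is ASA. Two pairs of corresponding angles and the included side are equal (Angle-Side-Angle).

ASA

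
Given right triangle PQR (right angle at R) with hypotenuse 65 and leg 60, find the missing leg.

QR = sqrt(65^2 - 60^2) = sqrt(625) = 25

25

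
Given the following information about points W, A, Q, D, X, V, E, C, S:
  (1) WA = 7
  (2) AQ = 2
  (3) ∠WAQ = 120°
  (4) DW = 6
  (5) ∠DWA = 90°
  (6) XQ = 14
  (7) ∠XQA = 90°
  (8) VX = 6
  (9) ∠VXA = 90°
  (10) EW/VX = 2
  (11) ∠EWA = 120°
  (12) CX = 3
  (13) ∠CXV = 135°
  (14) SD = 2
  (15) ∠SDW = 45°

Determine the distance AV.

Step 1: By the law of cosines on triangle XQA: XA² = 14² + 2² − 2·14·2·cos(90°) = 200, so XA = 10·√2.
Step 2: By the law of cosines on triangle AXV: AV² = (10·√2)² + 6² − 2·10·√2·6·cos(90°) = 236, so AV = 2·√59.

Therefore, the length of AV = 2·√59.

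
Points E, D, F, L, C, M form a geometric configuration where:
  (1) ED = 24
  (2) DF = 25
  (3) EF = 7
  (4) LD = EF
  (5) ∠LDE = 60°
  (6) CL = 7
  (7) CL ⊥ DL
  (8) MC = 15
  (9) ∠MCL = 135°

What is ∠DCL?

From the given relations: LD = EF = 7.
Step 1: By the law of cosines on triangle CLD: CD² = 7² + 7² − 2·7·7·cos(90°) = 98, so CD = 7·√2.
Step 2: By the inverse law of cosines on triangle DCL: cos(∠DCL) = ((7·√2)² + 7² − 7²) / (2·7·√2·7) = 98/138.59 = 0.7071, so ∠DCL = 45°.

Therefore, the measure of angle ∠DCL = 45°.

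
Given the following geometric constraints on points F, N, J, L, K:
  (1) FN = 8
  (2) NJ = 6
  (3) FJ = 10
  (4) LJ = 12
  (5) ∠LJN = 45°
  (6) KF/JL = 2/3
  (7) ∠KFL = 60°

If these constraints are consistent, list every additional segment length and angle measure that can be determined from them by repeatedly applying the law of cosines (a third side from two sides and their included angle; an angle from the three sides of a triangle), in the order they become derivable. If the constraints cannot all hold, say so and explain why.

The constraints are consistent. Derivable facts, in order:
After 1 step:
- NL ≈ 8.84
- ∠FJN = 53.13°
- ∠FNJ = 90°
- ∠JFN = 36.87°
After 2 steps:
- ∠JLN = 28.68°
- ∠JNL = 106.32°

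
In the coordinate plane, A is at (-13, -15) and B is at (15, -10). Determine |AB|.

d = sqrt((15 - -13)^2 + (-10 - -15)^2)
d = sqrt(28^2 + 5^2)
d = sqrt(784 + 25)
d = sqrt(809)

sqrt(809)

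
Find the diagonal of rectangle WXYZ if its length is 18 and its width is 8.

Using the Pythagorean theorem:
d² = 18² + 8² = 324 + 64 = 388
d = sqrt(388) = 2*sqrt(97)

2*sqrt(97)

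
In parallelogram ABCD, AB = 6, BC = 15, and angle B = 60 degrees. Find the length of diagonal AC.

Using the law of cosines:
d^2 = 6^2 + 15^2 - 2(6)(15)cos(60 degrees)
d^2 = 36 + 225 - 180*1/2
d^2 = 171
d = 3*sqrt(19)

3*sqrt(19)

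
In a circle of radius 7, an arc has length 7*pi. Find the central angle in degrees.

θ = 360 × 7*pi / (2π × 7) = 180° (rearranging arc length formula).

180°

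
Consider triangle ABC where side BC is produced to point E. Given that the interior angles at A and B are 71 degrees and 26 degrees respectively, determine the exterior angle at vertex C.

The interior angle at C is 180 - 71 - 26 = 83 degrees.
The exterior angle and interior angle at C are supplementary:
Exterior angle = 180 - 83 = 97 degrees.

97 degrees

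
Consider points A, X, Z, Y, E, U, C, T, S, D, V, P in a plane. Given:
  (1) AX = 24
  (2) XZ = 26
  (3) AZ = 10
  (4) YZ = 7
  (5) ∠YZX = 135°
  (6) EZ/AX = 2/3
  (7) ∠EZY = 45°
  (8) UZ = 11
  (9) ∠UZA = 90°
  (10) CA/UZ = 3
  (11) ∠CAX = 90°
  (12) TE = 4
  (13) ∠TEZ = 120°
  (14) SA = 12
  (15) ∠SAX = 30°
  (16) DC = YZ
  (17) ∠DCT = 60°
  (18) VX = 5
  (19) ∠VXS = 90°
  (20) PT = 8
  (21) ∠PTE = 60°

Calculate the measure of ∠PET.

Step 1: By the law of cosines on triangle ETP: EP² = 4² + 8² − 2·4·8·cos(60°) = 48, so EP = 4·√3.
Step 2: By the inverse law of cosines on triangle PET: cos(∠PET) = ((4·√3)² + 4² − 8²) / (2·4·√3·4) = 0/55.43 = 0, so ∠PET = 90°.

Therefore, the measure of angle ∠PET = 90°.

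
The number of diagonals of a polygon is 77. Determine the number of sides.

Using d = n(n - 3)/2, we solve 77 = n(n - 3)/2.
So n(n - 3) = 154.
Testing n = 14: 14 * 11 = 154 = 154. Correct.
The polygon has 14 sides.

14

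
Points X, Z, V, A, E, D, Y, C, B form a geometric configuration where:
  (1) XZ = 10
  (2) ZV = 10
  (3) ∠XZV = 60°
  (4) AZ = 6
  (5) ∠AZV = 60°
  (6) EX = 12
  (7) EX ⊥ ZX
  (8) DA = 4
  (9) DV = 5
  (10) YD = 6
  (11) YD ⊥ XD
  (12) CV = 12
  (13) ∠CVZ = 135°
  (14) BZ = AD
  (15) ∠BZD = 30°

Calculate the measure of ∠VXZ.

Step 1: By the law of cosines on triangle XZV: XV² = 10² + 10² − 2·10·10·cos(60°) = 100, so XV = 10.
Step 2: By the inverse law of cosines on triangle VXZ: cos(∠VXZ) = (10² + 10² − 10²) / (2·10·10) = 100/200 = 0.5, so ∠VXZ = 60°.

Therefore, the measure of angle ∠VXZ = 60°.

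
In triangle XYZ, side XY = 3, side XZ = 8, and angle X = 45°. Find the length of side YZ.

Law of cosines: YZ^2 = 3^2 + 8^2 - 2(3)(8)cos(45°) = 73 - 24*sqrt(2), so YZ = sqrt(73 - 24*sqrt(2)).

sqrt(73 - 24*sqrt(2))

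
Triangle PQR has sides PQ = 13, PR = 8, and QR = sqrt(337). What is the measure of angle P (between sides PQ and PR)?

cos(P) = (13² + 8² - (sqrt(337))²) / (2 × 13 × 8) = -1/2, so P = arccos(-1/2) = 120°.

120°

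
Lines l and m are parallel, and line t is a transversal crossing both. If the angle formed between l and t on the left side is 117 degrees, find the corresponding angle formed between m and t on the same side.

Corresponding angles are equal: 117 degrees.

117 degrees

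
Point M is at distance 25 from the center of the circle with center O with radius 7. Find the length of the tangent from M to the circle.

tangent = √(d² - r²) = √(25² - 7²) = √(625 - 49) = √576 = 24

24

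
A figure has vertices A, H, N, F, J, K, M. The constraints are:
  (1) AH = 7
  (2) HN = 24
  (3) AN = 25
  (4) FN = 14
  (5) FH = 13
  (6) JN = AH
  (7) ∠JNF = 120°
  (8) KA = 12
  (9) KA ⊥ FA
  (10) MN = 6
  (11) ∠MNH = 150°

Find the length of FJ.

From the given relations: JN = AH = 7.
Step 1: By the law of cosines on triangle FNJ: FJ² = 14² + 7² − 2·14·7·cos(120°) = 343, so FJ = 7·√7.

Therefore, the length of FJ = 7·√7.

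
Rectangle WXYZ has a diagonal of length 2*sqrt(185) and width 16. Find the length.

b = sqrt(d^2 - a^2) = sqrt(740 - 256) = sqrt(484) = 22

22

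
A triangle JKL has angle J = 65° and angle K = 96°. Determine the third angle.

By the triangle angle sum property, the three interior angles of any triangle add up to 180°.
We know angle J = 65° and angle K = 96°, so their sum is 161°.
Therefore angle L = 180° - 161° = 19°.

19 degrees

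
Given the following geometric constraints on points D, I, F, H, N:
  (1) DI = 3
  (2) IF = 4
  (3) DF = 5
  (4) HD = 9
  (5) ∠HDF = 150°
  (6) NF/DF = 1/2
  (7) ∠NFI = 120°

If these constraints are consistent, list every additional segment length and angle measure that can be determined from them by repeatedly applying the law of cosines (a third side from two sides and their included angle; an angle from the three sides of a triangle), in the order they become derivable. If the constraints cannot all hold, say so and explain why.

The constraints are consistent. Derivable facts, in order:
After 1 step:
- FH ≈ 13.56
- IN ≈ 5.68
- ∠DFI = 36.87°
- ∠DIF = 90°
- ∠FDI = 53.13°
After 2 steps:
- ∠DFH = 19.38°
- ∠DHF = 10.62°
- ∠FIN = 22.41°
- ∠FNI = 37.59°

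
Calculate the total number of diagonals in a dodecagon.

Total line segments between 12 vertices = C(12,2) = 66.
Subtract the 12 sides: 66 - 12 = 54 diagonals.

54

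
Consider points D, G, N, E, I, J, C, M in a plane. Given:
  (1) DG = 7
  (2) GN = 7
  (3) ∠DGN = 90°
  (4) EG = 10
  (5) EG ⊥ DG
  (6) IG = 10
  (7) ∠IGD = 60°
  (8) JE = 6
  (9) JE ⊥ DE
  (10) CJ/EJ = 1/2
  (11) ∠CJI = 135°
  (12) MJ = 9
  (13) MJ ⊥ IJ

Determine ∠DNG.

Step 1: By the law of cosines on triangle NGD: ND² = 7² + 7² − 2·7·7·cos(90°) = 98, so ND = 7·√2.
Step 2: By the inverse law of cosines on triangle DNG: cos(∠DNG) = ((7·√2)² + 7² − 7²) / (2·7·√2·7) = 98/138.59 = 0.7071, so ∠DNG = 45°.

Therefore, the measure of angle ∠DNG = 45°.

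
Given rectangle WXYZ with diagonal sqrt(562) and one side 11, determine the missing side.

The diagonal of a rectangle forms a right triangle with the two sides.
Rearranging the Pythagorean theorem: missing side = sqrt(d^2 - known^2).
= sqrt(562 - 121) = sqrt(441) = 21.

21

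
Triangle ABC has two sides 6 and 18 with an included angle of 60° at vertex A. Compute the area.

Area = (1/2) * AB * AC * sin(A)
Area = (1/2) * 6 * 18 * sin(60°)
Area = (1/2) * 6 * 18 * sqrt(3)/2
Area = 27*sqrt(3)

27*sqrt(3)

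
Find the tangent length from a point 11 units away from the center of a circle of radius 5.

Let T be the point of tangency. Then QT ⊥ AT (radius ⊥ tangent).
In right triangle QTA: QA² = QT² + AT²
11² = 5² + AT²
AT² = 96, AT = 4*sqrt(6)

4*sqrt(6)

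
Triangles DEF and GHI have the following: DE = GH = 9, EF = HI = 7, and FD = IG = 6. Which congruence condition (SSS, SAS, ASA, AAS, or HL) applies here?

Consider the given information: DE = GH = 9, EF = HI = 7, and FD = IG = 6
This is not ASA or HL: ASA requires two angles and the side between them. HL only applies to right triangles with matching hypotenuse and leg.
The correct criterion is SSS. All three pairs of corresponding sides are equal (Side-Side-Side).

SSS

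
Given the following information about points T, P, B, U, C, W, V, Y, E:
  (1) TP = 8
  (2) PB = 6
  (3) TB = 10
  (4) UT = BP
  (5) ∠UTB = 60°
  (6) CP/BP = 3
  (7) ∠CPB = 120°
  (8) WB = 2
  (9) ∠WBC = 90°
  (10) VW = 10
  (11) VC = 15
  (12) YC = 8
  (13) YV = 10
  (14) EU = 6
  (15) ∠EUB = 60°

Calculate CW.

From the given relations: CP = 3·BP = 3·6 = 18.
Step 1: By the law of cosines on triangle BPC: BC² = 6² + 18² − 2·6·18·cos(120°) = 468, so BC = 6·√13.
Step 2: By the law of cosines on triangle CBW: CW² = (6·√13)² + 2² − 2·6·√13·2·cos(90°) = 472, so CW = 2·√118.

Therefore, the length of CW = 2·√118.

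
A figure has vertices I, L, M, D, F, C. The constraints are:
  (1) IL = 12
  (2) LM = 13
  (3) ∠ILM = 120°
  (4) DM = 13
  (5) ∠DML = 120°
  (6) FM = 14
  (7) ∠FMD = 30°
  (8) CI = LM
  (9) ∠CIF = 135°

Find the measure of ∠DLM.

Step 1: By the law of cosines on triangle LMD: LD² = 13² + 13² − 2·13·13·cos(120°) = 507, so LD = 13·√3.
Step 2: By the inverse law of cosines on triangle DLM: cos(∠DLM) = ((13·√3)² + 13² − 13²) / (2·13·√3·13) = 507/585.43 = 0.866, so ∠DLM = 30°.

Therefore, the measure of angle ∠DLM = 30°.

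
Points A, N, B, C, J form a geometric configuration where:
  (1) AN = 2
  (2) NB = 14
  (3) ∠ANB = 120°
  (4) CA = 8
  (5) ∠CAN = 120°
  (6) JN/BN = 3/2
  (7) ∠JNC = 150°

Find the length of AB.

Step 1: By the law of cosines on triangle ANB: AB² = 2² + 14² − 2·2·14·cos(120°) = 228, so AB = 2·√57.

Therefore, the length of AB = 2·√57.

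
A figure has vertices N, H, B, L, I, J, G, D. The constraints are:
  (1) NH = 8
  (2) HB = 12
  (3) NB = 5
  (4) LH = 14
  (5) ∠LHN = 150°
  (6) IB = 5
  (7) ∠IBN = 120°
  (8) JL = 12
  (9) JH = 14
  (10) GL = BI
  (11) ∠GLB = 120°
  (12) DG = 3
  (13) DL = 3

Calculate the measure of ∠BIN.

Step 1: By the law of cosines on triangle IBN: IN² = 5² + 5² − 2·5·5·cos(120°) = 75, so IN = 5·√3.
Step 2: By the inverse law of cosines on triangle BIN: cos(∠BIN) = (5² + (5·√3)² − 5²) / (2·5·5·√3) = 75/86.6 = 0.866, so ∠BIN = 30°.

Therefore, the measure of angle ∠BIN = 30°.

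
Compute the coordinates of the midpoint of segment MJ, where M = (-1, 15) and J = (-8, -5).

The midpoint is the point halfway along the segment.
Move half the horizontal distance: -1 + (-8 - -1)/2 = -1 + -7/2 = -9/2
Move half the vertical distance: 15 + (-5 - 15)/2 = 15 + -20/2 = 5
Midpoint = (-9/2, 5)

(-9/2, 5)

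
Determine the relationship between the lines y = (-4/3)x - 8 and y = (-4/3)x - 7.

Slope of line 1: m1 = -4/3
Slope of line 2: m2 = -4/3
m1 = m2, so the lines are parallel.

Parallel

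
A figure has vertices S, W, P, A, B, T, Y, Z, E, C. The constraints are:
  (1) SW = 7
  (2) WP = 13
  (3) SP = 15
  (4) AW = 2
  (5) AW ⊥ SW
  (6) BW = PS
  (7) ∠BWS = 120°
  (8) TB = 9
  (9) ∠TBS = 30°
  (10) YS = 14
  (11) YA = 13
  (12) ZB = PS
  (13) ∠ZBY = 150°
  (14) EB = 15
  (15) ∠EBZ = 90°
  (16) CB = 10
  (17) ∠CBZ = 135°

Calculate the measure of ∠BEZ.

From the given relations: ZB = PS = 15.
Step 1: By the law of cosines on triangle EBZ: EZ² = 15² + 15² − 2·15·15·cos(90°) = 450, so EZ = 15·√2.
Step 2: By the inverse law of cosines on triangle BEZ: cos(∠BEZ) = (15² + (15·√2)² − 15²) / (2·15·15·√2) = 450/636.4 = 0.7071, so ∠BEZ = 45°.

Therefore, the measure of angle ∠BEZ = 45°.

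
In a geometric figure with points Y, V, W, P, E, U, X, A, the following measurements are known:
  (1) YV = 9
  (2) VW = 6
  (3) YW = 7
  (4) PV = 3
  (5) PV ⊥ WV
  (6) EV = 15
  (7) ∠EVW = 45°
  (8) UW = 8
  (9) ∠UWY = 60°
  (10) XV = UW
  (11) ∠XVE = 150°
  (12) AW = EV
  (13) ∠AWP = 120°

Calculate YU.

Step 1: By the law of cosines on triangle YWU: YU² = 7² + 8² − 2·7·8·cos(60°) = 57, so YU = √57.

Therefore, the length of YU = √57.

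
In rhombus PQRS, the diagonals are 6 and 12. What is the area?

The diagonals of a rhombus divide it into four right triangles.
Each triangle has legs 6/ 2 = 3 and 12/2 = 6, so each has area (1/2)*3*6 = 9.
Four such triangles give total area = (d1 * d2) / 2 = 36.

36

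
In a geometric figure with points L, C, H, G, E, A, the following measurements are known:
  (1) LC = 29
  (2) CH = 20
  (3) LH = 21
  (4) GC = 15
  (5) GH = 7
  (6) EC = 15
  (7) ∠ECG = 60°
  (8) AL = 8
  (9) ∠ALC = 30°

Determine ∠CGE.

Step 1: By the law of cosines on triangle GCE: GE² = 15² + 15² − 2·15·15·cos(60°) = 225, so GE = 15.
Step 2: By the inverse law of cosines on triangle CGE: cos(∠CGE) = (15² + 15² − 15²) / (2·15·15) = 225/450 = 0.5, so ∠CGE = 60°.

Therefore, the measure of angle ∠CGE = 60°.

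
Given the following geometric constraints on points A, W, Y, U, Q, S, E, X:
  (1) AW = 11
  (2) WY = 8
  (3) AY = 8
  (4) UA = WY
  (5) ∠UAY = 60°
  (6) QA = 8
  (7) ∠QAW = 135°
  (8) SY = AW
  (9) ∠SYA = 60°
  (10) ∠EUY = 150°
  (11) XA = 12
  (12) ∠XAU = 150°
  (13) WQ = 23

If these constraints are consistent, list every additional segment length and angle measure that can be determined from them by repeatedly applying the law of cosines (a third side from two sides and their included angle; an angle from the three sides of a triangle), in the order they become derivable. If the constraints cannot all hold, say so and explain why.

These constraints are not satisfiable: by the triangle inequality in triangle AWQ, (1) AW = 11 and (6) QA = 8 force WQ ≤ 11 + 8 = 19, but (13) says WQ = 23. No planar figure meets all of them, so nothing further can be derived.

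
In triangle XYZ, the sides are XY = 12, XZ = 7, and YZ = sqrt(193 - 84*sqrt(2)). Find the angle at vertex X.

cos(X) = (12² + 7² - (sqrt(193 - 84*sqrt(2)))²) / (2 × 12 × 7) = sqrt(2)/2, so X = arccos(sqrt(2)/2) = 45°.

45°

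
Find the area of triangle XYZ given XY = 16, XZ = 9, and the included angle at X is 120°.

Area = (1/2)(16)(9) sin(120°) = (1/2)(16)(9)(sqrt(3)/2) = 36*sqrt(3)

36*sqrt(3)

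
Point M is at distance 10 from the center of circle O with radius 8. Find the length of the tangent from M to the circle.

tangent = √(d² - r²) = √(10² - 8²) = √(100 - 64) = √36 = 6

6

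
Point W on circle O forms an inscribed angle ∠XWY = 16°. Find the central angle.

By the inscribed angle theorem, the central angle is twice the inscribed angle.
Central angle = 2 × 16° = 32°

32°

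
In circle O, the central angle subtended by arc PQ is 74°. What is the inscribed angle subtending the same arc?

By the inscribed angle theorem, the inscribed angle is half the central angle.
Inscribed angle = 74° / 2 = 37°

37°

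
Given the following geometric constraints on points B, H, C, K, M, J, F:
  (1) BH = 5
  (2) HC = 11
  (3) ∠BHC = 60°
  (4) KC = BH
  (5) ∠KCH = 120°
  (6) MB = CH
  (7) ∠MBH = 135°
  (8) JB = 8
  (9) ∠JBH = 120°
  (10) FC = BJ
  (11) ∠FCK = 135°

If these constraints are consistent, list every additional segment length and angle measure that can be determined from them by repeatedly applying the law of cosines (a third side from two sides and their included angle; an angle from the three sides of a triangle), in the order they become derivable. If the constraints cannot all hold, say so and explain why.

The constraints are consistent. Derivable facts, in order:
After 1 step:
- BC = √91
- HJ = √129
- HK ≈ 14.18
- HM ≈ 14.96
- KF ≈ 12.07
After 2 steps:
- ∠BCH = 27°
- ∠BHJ = 37.59°
- ∠BHM = 31.33°
- ∠BJH = 22.41°
- ∠BMH = 13.67°
- ∠CBH = 93°
- ∠CFK = 17.04°
- ∠CHK = 17.78°
- ∠CKF = 27.96°
- ∠CKH = 42.22°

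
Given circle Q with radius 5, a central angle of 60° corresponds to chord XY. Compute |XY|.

Drop a perpendicular from the center to the chord, bisecting both the chord and the central angle.
Each half-chord = r sin(θ/2) = 5 sin(30°).
The full chord = 2 × 5 × sin(30°) = 5.

5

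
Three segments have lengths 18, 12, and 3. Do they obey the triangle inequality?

No.
The triangle inequality is violated: 12 + 3 = 15 ≤ 18.
These lengths cannot form a triangle.

No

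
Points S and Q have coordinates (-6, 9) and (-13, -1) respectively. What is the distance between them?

The horizontal distance is |-13 - -6| = 7 and the vertical distance is |-1 - 9| = 10.
By the Pythagorean theorem, d = sqrt(7^2 + 10^2) = sqrt(149).

sqrt(149)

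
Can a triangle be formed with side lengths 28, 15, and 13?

Check the triangle inequality: 15 + 13 = 28 ≤ 28.
Since the sum of two sides does not exceed the third, no triangle can be formed.

No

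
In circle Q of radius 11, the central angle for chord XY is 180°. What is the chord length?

Chord length = 2r sin(θ/2)
= 2 × 11 × sin(180°/2)
= 2 × 11 × sin(90°)
= 22

22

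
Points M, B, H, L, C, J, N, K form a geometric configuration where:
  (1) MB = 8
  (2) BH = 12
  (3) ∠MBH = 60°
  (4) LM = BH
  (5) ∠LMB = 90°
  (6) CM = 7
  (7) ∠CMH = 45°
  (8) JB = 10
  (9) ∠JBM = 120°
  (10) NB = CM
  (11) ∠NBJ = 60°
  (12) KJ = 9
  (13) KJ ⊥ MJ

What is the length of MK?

Step 1: By the law of cosines on triangle JBM: JM² = 10² + 8² − 2·10·8·cos(120°) = 244, so JM = 2·√61.
Step 2: By the law of cosines on triangle MJK: MK² = (2·√61)² + 9² − 2·2·√61·9·cos(90°) = 325, so MK = 5·√13.

Therefore, the length of MK = 5·√13.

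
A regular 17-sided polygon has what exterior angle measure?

Each exterior angle of a regular n-gon is 360 / n.
For n = 17: 360 / 17 = 360/17 degrees.

360/17 degrees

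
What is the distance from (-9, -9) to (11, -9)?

The horizontal distance is |11 - -9| = 20 and the vertical distance is |-9 - -9| = 0.
By the Pythagorean theorem, d = sqrt(20^2 + 0^2) = sqrt(400) = 20.

20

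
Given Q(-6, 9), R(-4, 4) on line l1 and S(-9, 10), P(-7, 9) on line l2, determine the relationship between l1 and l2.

Slope of line 1: m1 = (4 - 9)/(-4 - -6) = -5/2 = -5/2
Slope of line 2: m2 = (9 - 10)/(-7 - -9) = -1/2 = -1/2
m1 != m2 and m1*m2 = 5/4 != -1. Neither.

Neither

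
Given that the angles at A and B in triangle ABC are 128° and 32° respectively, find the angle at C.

The interior angles sum to 180°: angle C = 180 - 128 - 32 = 20°.
The triangle is obtuse (angles 128°, 32°, 20°).

20 degrees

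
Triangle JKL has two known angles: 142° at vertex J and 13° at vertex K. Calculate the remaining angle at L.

The interior angles sum to 180°: angle L = 180 - 142 - 13 = 25°.
The triangle is obtuse (angles 142°, 13°, 25°).

25 degrees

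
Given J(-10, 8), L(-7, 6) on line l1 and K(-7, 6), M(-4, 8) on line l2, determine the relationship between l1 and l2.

Slope of line 1: m1 = (6 - 8)/(-7 - -10) = -2/3 = -2/3
Slope of line 2: m2 = (8 - 6)/(-4 - -7) = 2/3 = 2/3
m1 != m2 (-2/3 != 2/3), so not parallel.
m1 * m2 = (-2/3) * (2/3) = -4/9 != -1, so not perpendicular.
The lines are neither parallel nor perpendicular.

Neither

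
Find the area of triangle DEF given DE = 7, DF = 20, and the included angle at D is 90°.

Area = (1/2) * DE * DF * sin(D)
Area = (1/2) * 7 * 20 * sin(90°)
Area = (1/2) * 7 * 20 * 1
Area = 70

70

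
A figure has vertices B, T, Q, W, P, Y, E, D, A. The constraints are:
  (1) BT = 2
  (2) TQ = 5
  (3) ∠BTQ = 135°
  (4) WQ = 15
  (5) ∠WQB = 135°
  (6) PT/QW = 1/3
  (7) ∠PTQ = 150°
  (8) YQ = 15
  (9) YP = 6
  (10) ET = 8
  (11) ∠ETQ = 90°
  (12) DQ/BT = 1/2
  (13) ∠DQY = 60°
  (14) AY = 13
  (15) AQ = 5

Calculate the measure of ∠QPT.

From the given relations: PT = 1/3·QW = 1/3·15 = 5.
Step 1: By the law of cosines on triangle PTQ: PQ² = 5² + 5² − 2·5·5·cos(150°) = 93.3, so PQ ≈ 9.66.
Step 2: By the inverse law of cosines on triangle QPT: cos(∠QPT) = (9.66² + 5² − 5²) / (2·9.66·5) = 93.3/96.59 = 0.9659, so ∠QPT = 15°.

Therefore, the measure of angle ∠QPT = 15°.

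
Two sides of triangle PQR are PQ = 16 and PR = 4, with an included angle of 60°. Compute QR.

Law of cosines: QR^2 = 16^2 + 4^2 - 2(16)(4)cos(60°) = 208, so QR = 4*sqrt(13).

4*sqrt(13)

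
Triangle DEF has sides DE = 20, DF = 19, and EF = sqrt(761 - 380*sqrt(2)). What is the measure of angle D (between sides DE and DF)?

cos(D) = (20² + 19² - (sqrt(761 - 380*sqrt(2)))²) / (2 × 20 × 19) = sqrt(2)/2, so D = arccos(sqrt(2)/2) = 45°.

45°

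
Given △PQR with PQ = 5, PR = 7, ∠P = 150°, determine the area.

When two sides and the included angle are known, the area formula is (1/2)ab sin(C).
The height from one side to the opposite vertex is 7 sin(150°) = 7/2.
Area = (1/2) * 5 * 7/2 = 35/4.

35/4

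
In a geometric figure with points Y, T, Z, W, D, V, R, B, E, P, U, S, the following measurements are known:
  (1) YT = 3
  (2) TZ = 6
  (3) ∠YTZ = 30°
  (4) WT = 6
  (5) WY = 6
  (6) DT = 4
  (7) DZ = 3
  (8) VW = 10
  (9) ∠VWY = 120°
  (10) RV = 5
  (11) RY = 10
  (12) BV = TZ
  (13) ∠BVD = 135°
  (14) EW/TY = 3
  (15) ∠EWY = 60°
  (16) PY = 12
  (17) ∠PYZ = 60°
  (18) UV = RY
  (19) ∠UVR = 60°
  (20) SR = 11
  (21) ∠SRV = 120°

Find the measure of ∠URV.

From the given relations: UV = RY = 10.
Step 1: By the law of cosines on triangle RVU: RU² = 5² + 10² − 2·5·10·cos(60°) = 75, so RU = 5·√3.
Step 2: By the inverse law of cosines on triangle URV: cos(∠URV) = ((5·√3)² + 5² − 10²) / (2·5·√3·5) = 0/86.6 = 0, so ∠URV = 90°.

Therefore, the measure of angle ∠URV = 90°.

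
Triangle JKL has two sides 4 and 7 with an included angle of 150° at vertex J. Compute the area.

Area = (1/2) * JK * JL * sin(J)
Area = (1/2) * 4 * 7 * sin(150°)
Area = (1/2) * 4 * 7 * 1/2
Area = 7

7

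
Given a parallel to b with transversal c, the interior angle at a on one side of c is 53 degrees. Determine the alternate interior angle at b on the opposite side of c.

Alternate interior angles formed by parallel lines and a transversal are equal.
The given angle is 53 degrees.
The alternate interior angle = 53 degrees.

53 degrees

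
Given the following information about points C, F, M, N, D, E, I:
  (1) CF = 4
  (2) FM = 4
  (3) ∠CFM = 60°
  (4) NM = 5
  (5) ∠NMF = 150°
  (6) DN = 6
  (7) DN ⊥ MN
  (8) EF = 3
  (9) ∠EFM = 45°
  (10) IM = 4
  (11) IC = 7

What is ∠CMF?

Step 1: By the law of cosines on triangle MFC: MC² = 4² + 4² − 2·4·4·cos(60°) = 16, so MC = 4.
Step 2: By the inverse law of cosines on triangle CMF: cos(∠CMF) = (4² + 4² − 4²) / (2·4·4) = 16/32 = 0.5, so ∠CMF = 60°.

Therefore, the measure of angle ∠CMF = 60°.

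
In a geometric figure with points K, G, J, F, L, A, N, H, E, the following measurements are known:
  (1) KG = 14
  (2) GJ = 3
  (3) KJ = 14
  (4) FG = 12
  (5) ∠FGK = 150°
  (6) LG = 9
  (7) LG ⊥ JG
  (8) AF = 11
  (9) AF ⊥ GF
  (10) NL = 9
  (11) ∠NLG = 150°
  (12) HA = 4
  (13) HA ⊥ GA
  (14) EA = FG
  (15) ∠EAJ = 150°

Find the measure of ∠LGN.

Step 1: By the law of cosines on triangle GLN: GN² = 9² + 9² − 2·9·9·cos(150°) = 302.3, so GN ≈ 17.39.
Step 2: By the inverse law of cosines on triangle LGN: cos(∠LGN) = (9² + 17.39² − 9²) / (2·9·17.39) = 302.3/312.96 = 0.9659, so ∠LGN = 15°.

Therefore, the measure of angle ∠LGN = 15°.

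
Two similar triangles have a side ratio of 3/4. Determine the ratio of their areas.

Area scales with the square of linear dimensions. If every length is multiplied by 3/4, then the area is multiplied by (3/4)^2 = 9/16.
The area ratio is 9:16.

9:16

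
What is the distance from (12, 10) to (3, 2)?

d = sqrt((-9)^2 + (-8)^2) = sqrt(145)

sqrt(145)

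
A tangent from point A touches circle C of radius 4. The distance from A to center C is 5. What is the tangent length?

The tangent, radius, and line from the external point to the center form a right triangle.
The right angle is where the tangent meets the radius.
By the Pythagorean theorem: tangent² + 4² = 5²
tangent² = 25 - 16 = 9
tangent = 3

3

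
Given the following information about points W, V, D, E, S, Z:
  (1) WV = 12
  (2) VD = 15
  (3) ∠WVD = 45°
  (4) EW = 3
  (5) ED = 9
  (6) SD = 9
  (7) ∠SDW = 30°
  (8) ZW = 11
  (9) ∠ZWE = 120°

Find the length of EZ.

Step 1: By the law of cosines on triangle EWZ: EZ² = 3² + 11² − 2·3·11·cos(120°) = 163, so EZ = √163.

Therefore, the length of EZ = √163.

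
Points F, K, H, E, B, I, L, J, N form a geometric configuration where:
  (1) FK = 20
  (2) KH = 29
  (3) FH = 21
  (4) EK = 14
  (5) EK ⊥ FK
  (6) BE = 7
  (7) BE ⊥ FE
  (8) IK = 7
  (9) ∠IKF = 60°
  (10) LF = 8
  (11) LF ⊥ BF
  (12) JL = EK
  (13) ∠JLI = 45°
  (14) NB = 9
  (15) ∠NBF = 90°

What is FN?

Step 1: By the law of cosines on triangle EKF: EF² = 14² + 20² − 2·14·20·cos(90°) = 596, so EF = 2·√149.
Step 2: By the law of cosines on triangle BEF: BF² = 7² + (2·√149)² − 2·7·2·√149·cos(90°) = 645, so BF ≈ 25.4.
Step 3: By the law of cosines on triangle FBN: FN² = 25.4² + 9² − 2·25.4·9·cos(90°) = 726, so FN = 11·√6.

Therefore, the length of FN = 11·√6.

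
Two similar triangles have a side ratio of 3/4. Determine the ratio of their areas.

Area scales with the square of linear dimensions. If every length is multiplied by 3/4, then the area is multiplied by (3/4)^2 = 9/16.
The area ratio is 9:16.

9:16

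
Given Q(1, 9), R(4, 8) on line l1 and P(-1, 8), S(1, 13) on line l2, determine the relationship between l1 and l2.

Slope of line 1: m1 = (8 - 9)/(4 - 1) = -1/3 = -1/3
Slope of line 2: m2 = (13 - 8)/(1 - -1) = 5/2 = 5/2
m1 != m2 and m1*m2 = -5/6 != -1. Neither.

Neither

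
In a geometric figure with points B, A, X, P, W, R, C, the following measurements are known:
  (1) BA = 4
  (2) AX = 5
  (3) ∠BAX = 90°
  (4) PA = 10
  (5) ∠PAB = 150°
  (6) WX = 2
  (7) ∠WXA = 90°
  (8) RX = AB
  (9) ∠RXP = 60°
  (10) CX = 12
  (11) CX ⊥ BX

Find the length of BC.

Step 1: By the law of cosines on triangle BAX: BX² = 4² + 5² − 2·4·5·cos(90°) = 41, so BX = √41.
Step 2: By the law of cosines on triangle BXC: BC² = √41² + 12² − 2·√41·12·cos(90°) = 185, so BC = √185.

Therefore, the length of BC = √185.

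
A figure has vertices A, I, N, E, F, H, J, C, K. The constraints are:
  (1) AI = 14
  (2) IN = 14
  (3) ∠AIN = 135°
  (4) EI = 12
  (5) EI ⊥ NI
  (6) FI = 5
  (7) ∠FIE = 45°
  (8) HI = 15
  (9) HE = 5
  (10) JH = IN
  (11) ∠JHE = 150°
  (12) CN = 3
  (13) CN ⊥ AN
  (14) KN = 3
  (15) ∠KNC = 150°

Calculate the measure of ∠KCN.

Step 1: By the law of cosines on triangle CNK: CK² = 3² + 3² − 2·3·3·cos(150°) = 33.59, so CK ≈ 5.8.
Step 2: By the inverse law of cosines on triangle KCN: cos(∠KCN) = (5.8² + 3² − 3²) / (2·5.8·3) = 33.59/34.77 = 0.9659, so ∠KCN = 15°.

Therefore, the measure of angle ∠KCN = 15°.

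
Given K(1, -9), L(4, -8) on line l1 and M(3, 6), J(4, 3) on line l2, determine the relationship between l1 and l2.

Slope of line 1: m1 = (-8 - -9)/(4 - 1) = 1/3 = 1/3
Slope of line 2: m2 = (3 - 6)/(4 - 3) = -3/1 = -3
m1 * m2 = (1/3) * (-3) = -1 = -1, so the lines are perpendicular.

Perpendicular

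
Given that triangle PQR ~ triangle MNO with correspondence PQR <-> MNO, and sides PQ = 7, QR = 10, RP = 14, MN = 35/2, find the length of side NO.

Since the triangles are similar, the ratio of corresponding sides is constant.
Scale factor k = MN / PQ = 35/2 / 7 = 5/2
NO = k * QR = 5/2 * 10 = 25

25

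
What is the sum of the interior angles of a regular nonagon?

The sum of interior angles of an n-sided polygon is (n - 2) * 180.
For n = 9: (9 - 2) * 180 = 7 * 180 = 1260 degrees.

1260 degrees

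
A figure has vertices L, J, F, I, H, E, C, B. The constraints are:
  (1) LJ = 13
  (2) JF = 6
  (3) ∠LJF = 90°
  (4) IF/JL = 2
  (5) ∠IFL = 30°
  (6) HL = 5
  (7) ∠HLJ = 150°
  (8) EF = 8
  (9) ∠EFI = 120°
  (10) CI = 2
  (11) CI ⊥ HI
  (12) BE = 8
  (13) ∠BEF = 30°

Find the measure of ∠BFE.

Step 1: By the law of cosines on triangle FEB: FB² = 8² + 8² − 2·8·8·cos(30°) = 17.15, so FB ≈ 4.14.
Step 2: By the inverse law of cosines on triangle BFE: cos(∠BFE) = (4.14² + 8² − 8²) / (2·4.14·8) = 17.15/66.26 = 0.2588, so ∠BFE = 75°.

Therefore, the measure of angle ∠BFE = 75°.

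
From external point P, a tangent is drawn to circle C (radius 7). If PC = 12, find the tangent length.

Let T be the point of tangency. Then CT ⊥ PT (radius ⊥ tangent).
In right triangle CTP: CP² = CT² + PT²
12² = 7² + PT²
PT² = 95, PT = sqrt(95)

sqrt(95)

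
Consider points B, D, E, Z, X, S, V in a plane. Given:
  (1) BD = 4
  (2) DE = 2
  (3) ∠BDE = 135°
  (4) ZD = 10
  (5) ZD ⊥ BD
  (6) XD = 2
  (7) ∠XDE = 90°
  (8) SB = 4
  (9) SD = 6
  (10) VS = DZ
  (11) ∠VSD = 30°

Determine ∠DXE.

Step 1: By the law of cosines on triangle XDE: XE² = 2² + 2² − 2·2·2·cos(90°) = 8, so XE = 2·√2.
Step 2: By the inverse law of cosines on triangle DXE: cos(∠DXE) = (2² + (2·√2)² − 2²) / (2·2·2·√2) = 8/11.31 = 0.7071, so ∠DXE = 45°.

Therefore, the measure of angle ∠DXE = 45°.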